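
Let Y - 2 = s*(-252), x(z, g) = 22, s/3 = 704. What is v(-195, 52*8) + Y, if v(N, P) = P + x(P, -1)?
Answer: -531784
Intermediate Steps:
s = 2112 (s = 3*704 = 2112)
v(N, P) = 22 + P (v(N, P) = P + 22 = 22 + P)
Y = -532222 (Y = 2 + 2112*(-252) = 2 - 532224 = -532222)
v(-195, 52*8) + Y = (22 + 52*8) - 532222 = (22 + 416) - 532222 = 438 - 532222 = -531784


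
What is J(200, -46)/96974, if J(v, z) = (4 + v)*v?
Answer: 20400/48487 ≈ 0.42073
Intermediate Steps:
J(v, z) = v*(4 + v)
J(200, -46)/96974 = (200*(4 + 200))/96974 = (200*204)*(1/96974) = 40800*(1/96974) = 20400/48487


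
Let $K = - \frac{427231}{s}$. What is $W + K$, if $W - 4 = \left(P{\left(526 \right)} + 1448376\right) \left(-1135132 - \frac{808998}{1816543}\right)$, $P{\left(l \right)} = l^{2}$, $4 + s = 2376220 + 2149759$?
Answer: $- \frac{16099283998664560683686533}{8221628204425} \approx -1.9582 \cdot 10^{12}$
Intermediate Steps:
$s = 4525975$ ($s = -4 + \left(2376220 + 2149759\right) = -4 + 4525979 = 4525975$)
$K = - \frac{427231}{4525975} \approx -0.094395$
$W = - \frac{3557086373359062876}{1816543}$ ($W = 4 + \left(526^{2} + 1448376\right) \left(-1135132 - \frac{808998}{1816543}\right) = 4 + \left(276676 + 1448376\right) \left(-1135132 - \frac{808998}{1816543}\right) = 4 + 1725052 \left(-1135132 - \frac{808998}{1816543}\right) = 4 + 1725052 \left(- \frac{2062016897674}{1816543}\right) = 4 - \frac{3557086373366329048}{1816543} = - \frac{3557086373359062876}{1816543} \approx -1.9582 \cdot 10^{12}$)
$W + K = - \frac{3557086373359062876}{1816543} - \frac{427231}{4525975} = - \frac{16099283998664560683686533}{8221628204425}$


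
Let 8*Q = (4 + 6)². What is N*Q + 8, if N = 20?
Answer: 258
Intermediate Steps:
Q = 25/2 (Q = (4 + 6)²/8 = (⅛)*10² = (⅛)*100 = 25/2 ≈ 12.500)
N*Q + 8 = 20*(25/2) + 8 = 250 + 8 = 258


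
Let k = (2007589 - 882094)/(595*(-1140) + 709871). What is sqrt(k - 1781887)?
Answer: 11*I*sqrt(14677861204882)/31571 ≈ 1334.9*I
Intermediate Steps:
k = 1125495/31571 (k = 1125495/(-678300 + 709871) = 1125495/31571 ≈ 35.650)
sqrt(k - 1781887) = sqrt(1125495/31571 - 1781887) = sqrt(-56254828982/31571) = 11*I*sqrt(14677861204882)/31571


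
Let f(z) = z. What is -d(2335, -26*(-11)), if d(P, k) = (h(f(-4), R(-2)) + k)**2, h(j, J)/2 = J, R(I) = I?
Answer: -79524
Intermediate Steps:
h(j, J) = 2*J
d(P, k) = (-4 + k)**2 (d(P, k) = (2*(-2) + k)**2 = (-4 + k)**2)
-d(2335, -26*(-11)) = -(-4 - 26*(-11))**2 = -(-4 + 286)**2 = -1*282**2 = -1*79524 = -79524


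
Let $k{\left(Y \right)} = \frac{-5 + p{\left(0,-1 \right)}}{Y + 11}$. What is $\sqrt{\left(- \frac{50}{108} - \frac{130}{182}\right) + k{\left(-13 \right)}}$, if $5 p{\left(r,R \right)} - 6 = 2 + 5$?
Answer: $\frac{\sqrt{9030}}{630} \approx 0.15084$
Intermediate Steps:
$p{\left(r,R \right)} = \frac{13}{5}$ ($p{\left(r,R \right)} = \frac{6}{5} + \frac{2 + 5}{5} = \frac{6}{5} + \frac{1}{5} \cdot 7 = \frac{6}{5} + \frac{7}{5} = \frac{13}{5}$)
$k{\left(Y \right)} = - \frac{12}{5 \left(11 + Y\right)}$ ($k{\left(Y \right)} = \frac{-5 + \frac{13}{5}}{Y + 11} = - \frac{12}{5 \left(11 + Y\right)}$)
$\sqrt{\left(- \frac{50}{108} - \frac{130}{182}\right) + k{\left(-13 \right)}} = \sqrt{\left(- \frac{50}{108} - \frac{130}{182}\right) - \frac{12}{55 + 5 \left(-13\right)}} = \sqrt{\left(\left(-50\right) \frac{1}{108} - \frac{5}{7}\right) - \frac{12}{55 - 65}} = \sqrt{\left(- \frac{25}{54} - \frac{5}{7}\right) - \frac{12}{-10}} = \sqrt{- \frac{445}{378} - - \frac{6}{5}} = \sqrt{- \frac{445}{378} + \frac{6}{5}} = \sqrt{\frac{43}{1890}} = \frac{\sqrt{9030}}{630}$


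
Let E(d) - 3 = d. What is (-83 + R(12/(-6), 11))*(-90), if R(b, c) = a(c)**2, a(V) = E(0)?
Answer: 6660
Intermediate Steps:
E(d) = 3 + d
a(V) = 3 (a(V) = 3 + 0 = 3)
R(b, c) = 9 (R(b, c) = 3**2 = 9)
(-83 + R(12/(-6), 11))*(-90) = (-83 + 9)*(-90) = -74*(-90) = 6660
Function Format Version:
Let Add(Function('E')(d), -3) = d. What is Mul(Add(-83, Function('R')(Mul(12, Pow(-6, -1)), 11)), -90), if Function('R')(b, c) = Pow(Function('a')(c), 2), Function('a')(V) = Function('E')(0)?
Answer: 6660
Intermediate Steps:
Function('E')(d) = Add(3, d)
Function('a')(V) = 3 (Function('a')(V) = Add(3, 0) = 3)
Function('R')(b, c) = 9 (Function('R')(b, c) = Pow(3, 2) = 9)
Mul(Add(-83, Function('R')(Mul(12, Pow(-6, -1)), 11)), -90) = Mul(Add(-83, 9), -90) = Mul(-74, -90) = 6660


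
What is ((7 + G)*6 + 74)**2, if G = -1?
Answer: 12100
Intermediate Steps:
((7 + G)*6 + 74)**2 = ((7 - 1)*6 + 74)**2 = (6*6 + 74)**2 = (36 + 74)**2 = 110**2 = 12100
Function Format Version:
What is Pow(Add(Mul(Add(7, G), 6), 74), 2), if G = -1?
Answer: 12100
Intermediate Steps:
Pow(Add(Mul(Add(7, G), 6), 74), 2) = Pow(Add(Mul(Add(7, -1), 6), 74), 2) = Pow(Add(Mul(6, 6), 74), 2) = Pow(Add(36, 74), 2) = Pow(110, 2) = 12100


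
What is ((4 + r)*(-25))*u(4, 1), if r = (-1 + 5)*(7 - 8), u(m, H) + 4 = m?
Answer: 0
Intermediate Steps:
u(m, H) = -4 + m
r = -4 (r = 4*(-1) = -4)
((4 + r)*(-25))*u(4, 1) = ((4 - 4)*(-25))*(-4 + 4) = (0*(-25))*0 = 0*0 = 0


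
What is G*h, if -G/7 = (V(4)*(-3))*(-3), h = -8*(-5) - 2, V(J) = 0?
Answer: 0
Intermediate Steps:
h = 38 (h = 40 - 2 = 38)
G = 0 (G = -7*0*(-3)*(-3) = -0*(-3) = -7*0 = 0)
G*h = 0*38 = 0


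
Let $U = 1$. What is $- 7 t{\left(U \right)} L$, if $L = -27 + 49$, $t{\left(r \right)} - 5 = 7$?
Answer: $-1848$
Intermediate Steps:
$t{\left(r \right)} = 12$ ($t{\left(r \right)} = 5 + 7 = 12$)
$L = 22$
$- 7 t{\left(U \right)} L = \left(-7\right) 12 \cdot 22 = \left(-84\right) 22 = -1848$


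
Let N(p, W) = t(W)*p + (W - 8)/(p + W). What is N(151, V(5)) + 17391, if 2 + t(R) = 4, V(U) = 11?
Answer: 955423/54 ≈ 17693.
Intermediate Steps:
t(R) = 2 (t(R) = -2 + 4 = 2)
N(p, W) = 2*p + (-8 + W)/(W + p) (N(p, W) = 2*p + (W - 8)/(p + W) = 2*p + (-8 + W)/(W + p))
N(151, V(5)) + 17391 = (-8 + 11 + 2*151² + 2*11*151)/(11 + 151) + 17391 = (-8 + 11 + 2*22801 + 3322)/162 + 17391 = (-8 + 11 + 45602 + 3322)/162 + 17391 = (1/162)*48927 + 17391 = 16309/54 + 17391 = 955423/54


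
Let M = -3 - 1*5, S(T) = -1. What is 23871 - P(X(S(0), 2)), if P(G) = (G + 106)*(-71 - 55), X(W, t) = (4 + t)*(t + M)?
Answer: 32691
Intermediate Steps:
M = -8 (M = -3 - 5 = -8)
X(W, t) = (-8 + t)*(4 + t) (X(W, t) = (4 + t)*(t - 8) = (4 + t)*(-8 + t) = (-8 + t)*(4 + t))
P(G) = -13356 - 126*G (P(G) = (106 + G)*(-126) = -13356 - 126*G)
23871 - P(X(S(0), 2)) = 23871 - (-13356 - 126*(-32 + 2² - 4*2)) = 23871 - (-13356 - 126*(-32 + 4 - 8)) = 23871 - (-13356 - 126*(-36)) = 23871 - (-13356 + 4536) = 23871 - 1*(-8820) = 23871 + 8820 = 32691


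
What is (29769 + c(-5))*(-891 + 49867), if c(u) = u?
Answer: 1457721664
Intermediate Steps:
(29769 + c(-5))*(-891 + 49867) = (29769 - 5)*(-891 + 49867) = 29764*48976 = 1457721664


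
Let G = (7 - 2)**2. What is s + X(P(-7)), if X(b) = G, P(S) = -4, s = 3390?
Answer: 3415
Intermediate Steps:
G = 25 (G = 5**2 = 25)
X(b) = 25
s + X(P(-7)) = 3390 + 25 = 3415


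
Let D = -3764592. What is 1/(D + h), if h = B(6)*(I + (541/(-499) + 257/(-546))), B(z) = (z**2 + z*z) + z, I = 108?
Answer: -3493/13120718453 ≈ -2.6622e-7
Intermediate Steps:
B(z) = z + 2*z**2 (B(z) = (z**2 + z**2) + z = 2*z**2 + z = z + 2*z**2)
h = 29001403/3493 (h = (6*(1 + 2*6))*(108 + (541/(-499) + 257/(-546))) = (6*(1 + 12))*(108 + (541*(-1/499) + 257*(-1/546))) = (6*13)*(108 + (-541/499 - 257/546)) = 78*(108 - 423629/272454) = 78*(29001403/272454) = 29001403/3493 ≈ 8302.7)
1/(D + h) = 1/(-3764592 + 29001403/3493) = 1/(-13120718453/3493) = -3493/13120718453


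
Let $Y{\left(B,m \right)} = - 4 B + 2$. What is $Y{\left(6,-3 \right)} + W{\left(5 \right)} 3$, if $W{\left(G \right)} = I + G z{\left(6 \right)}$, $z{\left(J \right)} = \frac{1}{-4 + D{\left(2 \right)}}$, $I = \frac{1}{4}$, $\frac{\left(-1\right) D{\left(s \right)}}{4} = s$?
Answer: $- \frac{45}{2} \approx -22.5$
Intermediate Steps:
$D{\left(s \right)} = - 4 s$
$I = \frac{1}{4} \approx 0.25$
$Y{\left(B,m \right)} = 2 - 4 B$
$z{\left(J \right)} = - \frac{1}{12}$ ($z{\left(J \right)} = \frac{1}{-4 - 8} = \frac{1}{-12} = - \frac{1}{12}$)
$W{\left(G \right)} = \frac{1}{4} - \frac{G}{12}$ ($W{\left(G \right)} = \frac{1}{4} + G \left(- \frac{1}{12}\right) = \frac{1}{4} - \frac{G}{12}$)
$Y{\left(6,-3 \right)} + W{\left(5 \right)} 3 = \left(2 - 24\right) + \left(\frac{1}{4} - \frac{5}{12}\right) 3 = -22 - \frac{1}{2} = - \frac{45}{2}$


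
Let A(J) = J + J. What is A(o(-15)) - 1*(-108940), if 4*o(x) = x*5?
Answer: 217805/2 ≈ 1.0890e+5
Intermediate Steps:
o(x) = 5*x/4 (o(x) = (x*5)/4 = (5*x)/4 = 5*x/4)
A(J) = 2*J
A(o(-15)) - 1*(-108940) = 2*((5/4)*(-15)) - 1*(-108940) = 2*(-75/4) + 108940 = -75/2 + 108940 = 217805/2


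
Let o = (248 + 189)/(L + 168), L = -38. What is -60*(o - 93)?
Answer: 69918/13 ≈ 5378.3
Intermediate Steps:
o = 437/130 (o = (248 + 189)/(-38 + 168) = 437/130 ≈ 3.3615)
-60*(o - 93) = -60*(437/130 - 93) = -60*(-11653/130) = 69918/13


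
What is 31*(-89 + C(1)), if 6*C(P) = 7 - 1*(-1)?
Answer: -8153/3 ≈ -2717.7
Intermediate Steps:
C(P) = 4/3 (C(P) = (7 - 1*(-1))/6 = (7 + 1)/6 = (⅙)*8 = 4/3)
31*(-89 + C(1)) = 31*(-89 + 4/3) = 31*(-263/3) = -8153/3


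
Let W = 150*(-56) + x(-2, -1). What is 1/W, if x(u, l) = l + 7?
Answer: -1/8394 ≈ -0.00011913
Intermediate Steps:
x(u, l) = 7 + l
W = -8394 (W = 150*(-56) + (7 - 1) = -8400 + 6 = -8394)
1/W = 1/(-8394) = -1/8394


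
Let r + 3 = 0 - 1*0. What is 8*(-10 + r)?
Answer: -104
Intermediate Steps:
r = -3 (r = -3 + (0 - 1*0) = -3 + (0 + 0) = -3 + 0 = -3)
8*(-10 + r) = 8*(-10 - 3) = 8*(-13) = -104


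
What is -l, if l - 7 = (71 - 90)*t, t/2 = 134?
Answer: 5085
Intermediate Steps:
t = 268 (t = 2*134 = 268)
l = -5085 (l = 7 + (71 - 90)*268 = 7 - 19*268 = 7 - 5092 = -5085)
-l = -1*(-5085) = 5085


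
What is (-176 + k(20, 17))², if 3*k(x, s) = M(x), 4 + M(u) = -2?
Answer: 31684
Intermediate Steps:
M(u) = -6 (M(u) = -4 - 2 = -6)
k(x, s) = -2 (k(x, s) = (⅓)*(-6) = -2)
(-176 + k(20, 17))² = (-176 - 2)² = (-178)² = 31684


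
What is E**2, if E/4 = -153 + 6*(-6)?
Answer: 571536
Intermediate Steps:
E = -756 (E = 4*(-153 + 6*(-6)) = 4*(-153 - 36) = 4*(-189) = -756)
E**2 = (-756)**2 = 571536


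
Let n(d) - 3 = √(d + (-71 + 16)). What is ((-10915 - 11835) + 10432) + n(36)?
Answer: -12315 + I*√19 ≈ -12315.0 + 4.3589*I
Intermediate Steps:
n(d) = 3 + √(-55 + d) (n(d) = 3 + √(d + (-71 + 16)) = 3 + √(d - 55) = 3 + √(-55 + d))
((-10915 - 11835) + 10432) + n(36) = ((-10915 - 11835) + 10432) + (3 + √(-55 + 36)) = (-22750 + 10432) + (3 + √(-19)) = -12318 + (3 + I*√19) = -12315 + I*√19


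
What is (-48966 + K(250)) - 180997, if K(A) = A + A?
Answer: -229463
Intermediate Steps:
K(A) = 2*A
(-48966 + K(250)) - 180997 = (-48966 + 2*250) - 180997 = (-48966 + 500) - 180997 = -48466 - 180997 = -229463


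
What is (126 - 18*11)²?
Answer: 5184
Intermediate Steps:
(126 - 18*11)² = (126 - 198)² = (-72)² = 5184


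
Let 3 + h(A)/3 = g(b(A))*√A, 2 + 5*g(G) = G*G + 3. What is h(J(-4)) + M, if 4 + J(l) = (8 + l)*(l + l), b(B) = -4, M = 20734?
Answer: 20725 + 306*I/5 ≈ 20725.0 + 61.2*I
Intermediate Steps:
g(G) = ⅕ + G²/5 (g(G) = -⅖ + (G*G + 3)/5 = -⅖ + (G² + 3)/5 = -⅖ + (3 + G²)/5 = -⅖ + (⅗ + G²/5) = ⅕ + G²/5)
J(l) = -4 + 2*l*(8 + l) (J(l) = -4 + (8 + l)*(l + l) = -4 + (8 + l)*(2*l) = -4 + 2*l*(8 + l))
h(A) = -9 + 51*√A/5 (h(A) = -9 + 3*((⅕ + (⅕)*(-4)²)*√A) = -9 + 3*((⅕ + (⅕)*16)*√A) = -9 + 3*((⅕ + 16/5)*√A) = -9 + 3*(17*√A/5) = -9 + 51*√A/5)
h(J(-4)) + M = (-9 + 51*√(-4 + 2*(-4)² + 16*(-4))/5) + 20734 = (-9 + 51*√(-4 + 2*16 - 64)/5) + 20734 = (-9 + 51*√(-4 + 32 - 64)/5) + 20734 = (-9 + 51*√(-36)/5) + 20734 = (-9 + 51*(6*I)/5) + 20734 = (-9 + 306*I/5) + 20734 = 20725 + 306*I/5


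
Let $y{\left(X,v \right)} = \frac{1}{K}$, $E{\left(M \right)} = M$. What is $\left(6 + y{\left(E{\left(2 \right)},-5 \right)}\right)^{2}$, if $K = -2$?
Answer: $\frac{121}{4} \approx 30.25$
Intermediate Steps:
$y{\left(X,v \right)} = - \frac{1}{2}$ ($y{\left(X,v \right)} = \frac{1}{-2} = - \frac{1}{2}$)
$\left(6 + y{\left(E{\left(2 \right)},-5 \right)}\right)^{2} = \left(6 - \frac{1}{2}\right)^{2} = \left(\frac{11}{2}\right)^{2} = \frac{121}{4}$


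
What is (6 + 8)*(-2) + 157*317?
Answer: 49741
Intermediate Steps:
(6 + 8)*(-2) + 157*317 = 14*(-2) + 49769 = -28 + 49769 = 49741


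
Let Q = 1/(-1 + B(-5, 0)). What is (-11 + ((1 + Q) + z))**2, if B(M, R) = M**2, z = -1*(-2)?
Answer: 36481/576 ≈ 63.335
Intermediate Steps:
z = 2
Q = 1/24 (Q = 1/(-1 + (-5)**2) = 1/(-1 + 25) = 1/24 ≈ 0.041667)
(-11 + ((1 + Q) + z))**2 = (-11 + ((1 + 1/24) + 2))**2 = (-11 + (25/24 + 2))**2 = (-11 + 73/24)**2 = (-191/24)**2 = 36481/576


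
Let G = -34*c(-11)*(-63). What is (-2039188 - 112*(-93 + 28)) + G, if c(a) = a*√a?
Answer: -2031908 - 23562*I*√11 ≈ -2.0319e+6 - 78146.0*I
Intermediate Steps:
c(a) = a^(3/2)
G = -23562*I*√11 (G = -(-374)*I*√11*(-63) = (374*I*√11)*(-63) = -23562*I*√11 ≈ -78146.0*I)
(-2039188 - 112*(-93 + 28)) + G = (-2039188 - 112*(-93 + 28)) - 23562*I*√11 = (-2039188 - 112*(-65)) - 23562*I*√11 = (-2039188 + 7280) - 23562*I*√11 = -2031908 - 23562*I*√11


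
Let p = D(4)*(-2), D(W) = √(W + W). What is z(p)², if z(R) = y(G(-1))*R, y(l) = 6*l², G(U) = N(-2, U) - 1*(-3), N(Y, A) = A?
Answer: 18432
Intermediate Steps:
D(W) = √2*√W (D(W) = √(2*W) = √2*√W)
G(U) = 3 + U (G(U) = U - 1*(-3) = U + 3 = 3 + U)
p = -4*√2 (p = (√2*√4)*(-2) = (√2*2)*(-2) = (2*√2)*(-2) = -4*√2 ≈ -5.6569)
z(R) = 24*R (z(R) = (6*(3 - 1)²)*R = (6*2²)*R = (6*4)*R = 24*R)
z(p)² = (24*(-4*√2))² = (-96*√2)² = 18432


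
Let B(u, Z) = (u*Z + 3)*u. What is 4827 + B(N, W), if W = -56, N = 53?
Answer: -152318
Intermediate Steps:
B(u, Z) = u*(3 + Z*u) (B(u, Z) = (Z*u + 3)*u = (3 + Z*u)*u = u*(3 + Z*u))
4827 + B(N, W) = 4827 + 53*(3 - 56*53) = 4827 + 53*(3 - 2968) = 4827 + 53*(-2965) = 4827 - 157145 = -152318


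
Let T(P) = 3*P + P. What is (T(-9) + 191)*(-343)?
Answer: -53165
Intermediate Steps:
T(P) = 4*P
(T(-9) + 191)*(-343) = (4*(-9) + 191)*(-343) = (-36 + 191)*(-343) = 155*(-343) = -53165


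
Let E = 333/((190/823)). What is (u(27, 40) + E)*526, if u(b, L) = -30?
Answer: 70578417/95 ≈ 7.4293e+5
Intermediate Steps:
E = 274059/190 (E = 333/((190*(1/823))) = 333/(190/823) = 333*(823/190) = 274059/190 ≈ 1442.4)
(u(27, 40) + E)*526 = (-30 + 274059/190)*526 = (268359/190)*526 = 70578417/95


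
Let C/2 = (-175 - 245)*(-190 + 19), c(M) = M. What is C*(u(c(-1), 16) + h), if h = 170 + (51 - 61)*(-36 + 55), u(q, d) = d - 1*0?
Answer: -574560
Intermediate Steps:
u(q, d) = d (u(q, d) = d + 0 = d)
C = 143640 (C = 2*((-175 - 245)*(-190 + 19)) = 2*(-420*(-171)) = 2*71820 = 143640)
h = -20 (h = 170 - 10*19 = 170 - 190 = -20)
C*(u(c(-1), 16) + h) = 143640*(16 - 20) = 143640*(-4) = -574560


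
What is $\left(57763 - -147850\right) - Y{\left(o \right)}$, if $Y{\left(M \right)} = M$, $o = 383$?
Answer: $205230$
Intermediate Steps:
$\left(57763 - -147850\right) - Y{\left(o \right)} = \left(57763 - -147850\right) - 383 = \left(57763 + 147850\right) - 383 = 205613 - 383 = 205230$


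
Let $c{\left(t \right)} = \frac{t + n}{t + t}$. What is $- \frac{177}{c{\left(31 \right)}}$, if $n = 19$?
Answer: $- \frac{5487}{25} \approx -219.48$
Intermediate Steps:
$c{\left(t \right)} = \frac{19 + t}{2 t}$ ($c{\left(t \right)} = \frac{t + 19}{t + t} = \frac{19 + t}{2 t}$)
$- \frac{177}{c{\left(31 \right)}} = - \frac{177}{\frac{1}{2} \cdot \frac{1}{31} \left(19 + 31\right)} = - \frac{177}{\frac{1}{2} \cdot \frac{1}{31} \cdot 50} = - \frac{177}{\frac{25}{31}} = \left(-177\right) \frac{31}{25} = - \frac{5487}{25}$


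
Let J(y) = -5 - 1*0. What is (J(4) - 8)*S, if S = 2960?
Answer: -38480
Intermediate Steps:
J(y) = -5 (J(y) = -5 + 0 = -5)
(J(4) - 8)*S = (-5 - 8)*2960 = -13*2960 = -38480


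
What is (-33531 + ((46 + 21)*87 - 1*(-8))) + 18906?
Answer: -8788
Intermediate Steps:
(-33531 + ((46 + 21)*87 - 1*(-8))) + 18906 = (-33531 + (67*87 + 8)) + 18906 = (-33531 + (5829 + 8)) + 18906 = (-33531 + 5837) + 18906 = -27694 + 18906 = -8788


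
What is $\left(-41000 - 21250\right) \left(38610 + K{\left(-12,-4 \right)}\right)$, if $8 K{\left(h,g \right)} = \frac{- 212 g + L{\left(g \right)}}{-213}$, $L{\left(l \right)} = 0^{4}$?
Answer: $- \frac{170644348000}{71} \approx -2.4034 \cdot 10^{9}$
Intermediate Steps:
$L{\left(l \right)} = 0$
$K{\left(h,g \right)} = \frac{53 g}{426}$ ($K{\left(h,g \right)} = \frac{\left(- 212 g + 0\right) \frac{1}{-213}}{8} = \frac{- 212 g \left(- \frac{1}{213}\right)}{8} = \frac{\frac{212}{213} g}{8} = \frac{53 g}{426}$)
$\left(-41000 - 21250\right) \left(38610 + K{\left(-12,-4 \right)}\right) = \left(-41000 - 21250\right) \left(38610 + \frac{53}{426} \left(-4\right)\right) = - 62250 \left(38610 - \frac{106}{213}\right) = \left(-62250\right) \frac{8223824}{213} = - \frac{170644348000}{71}$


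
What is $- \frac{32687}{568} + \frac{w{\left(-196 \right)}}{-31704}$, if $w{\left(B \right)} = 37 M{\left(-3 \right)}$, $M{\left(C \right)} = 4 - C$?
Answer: $- \frac{64778485}{1125492} \approx -57.556$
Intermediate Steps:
$w{\left(B \right)} = 259$ ($w{\left(B \right)} = 37 \left(4 - -3\right) = 37 \left(4 + 3\right) = 37 \cdot 7 = 259$)
$- \frac{32687}{568} + \frac{w{\left(-196 \right)}}{-31704} = - \frac{32687}{568} + \frac{259}{-31704} = \left(-32687\right) \frac{1}{568} + 259 \left(- \frac{1}{31704}\right) = - \frac{32687}{568} - \frac{259}{31704} = - \frac{64778485}{1125492}$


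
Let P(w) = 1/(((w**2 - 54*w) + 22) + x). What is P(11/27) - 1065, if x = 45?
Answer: -35065461/32926 ≈ -1065.0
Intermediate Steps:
P(w) = 1/(67 + w**2 - 54*w) (P(w) = 1/(((w**2 - 54*w) + 22) + 45) = 1/((22 + w**2 - 54*w) + 45) = 1/(67 + w**2 - 54*w))
P(11/27) - 1065 = 1/(67 + (11/27)**2 - 594/27) - 1065 = 1/(67 + (11*(1/27))**2 - 594/27) - 1065 = 1/(67 + (11/27)**2 - 54*11/27) - 1065 = 1/(67 + 121/729 - 22) - 1065 = 1/(32926/729) - 1065 = 729/32926 - 1065 = -35065461/32926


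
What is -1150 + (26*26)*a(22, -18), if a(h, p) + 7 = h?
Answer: 8990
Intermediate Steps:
a(h, p) = -7 + h
-1150 + (26*26)*a(22, -18) = -1150 + (26*26)*(-7 + 22) = -1150 + 676*15 = -1150 + 10140 = 8990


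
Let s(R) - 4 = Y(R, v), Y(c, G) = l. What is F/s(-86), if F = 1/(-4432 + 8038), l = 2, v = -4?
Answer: 1/21636 ≈ 4.6219e-5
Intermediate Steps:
Y(c, G) = 2
s(R) = 6 (s(R) = 4 + 2 = 6)
F = 1/3606 ≈ 0.00027732
F/s(-86) = (1/3606)/6 = (1/3606)*(⅙) = 1/21636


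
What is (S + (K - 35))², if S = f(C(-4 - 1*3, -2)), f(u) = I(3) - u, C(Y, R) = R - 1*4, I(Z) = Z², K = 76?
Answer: 3136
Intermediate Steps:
C(Y, R) = -4 + R (C(Y, R) = R - 4 = -4 + R)
f(u) = 9 - u (f(u) = 3² - u = 9 - u)
S = 15 (S = 9 - (-4 - 2) = 9 - 1*(-6) = 9 + 6 = 15)
(S + (K - 35))² = (15 + (76 - 35))² = (15 + 41)² = 56² = 3136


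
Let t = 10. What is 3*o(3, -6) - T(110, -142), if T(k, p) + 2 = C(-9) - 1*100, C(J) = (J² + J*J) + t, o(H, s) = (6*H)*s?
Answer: -394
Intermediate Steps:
o(H, s) = 6*H*s
C(J) = 10 + 2*J² (C(J) = (J² + J*J) + 10 = (J² + J²) + 10 = 2*J² + 10 = 10 + 2*J²)
T(k, p) = 70 (T(k, p) = -2 + ((10 + 2*(-9)²) - 1*100) = -2 + ((10 + 2*81) - 100) = -2 + ((10 + 162) - 100) = -2 + (172 - 100) = -2 + 72 = 70)
3*o(3, -6) - T(110, -142) = 3*(6*3*(-6)) - 1*70 = 3*(-108) - 70 = -324 - 70 = -394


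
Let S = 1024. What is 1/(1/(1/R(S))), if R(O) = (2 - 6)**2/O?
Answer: 64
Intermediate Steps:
R(O) = 16/O (R(O) = (-4)**2/O = 16/O)
1/(1/(1/R(S))) = 1/(1/(1/(16/1024))) = 1/(1/(1/(16*(1/1024)))) = 1/(1/(1/(1/64))) = 1/(1/64) = 64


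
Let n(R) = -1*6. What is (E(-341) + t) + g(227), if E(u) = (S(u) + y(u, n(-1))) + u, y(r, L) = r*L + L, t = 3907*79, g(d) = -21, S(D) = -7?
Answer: 310324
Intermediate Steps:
n(R) = -6
t = 308653
y(r, L) = L + L*r (y(r, L) = L*r + L = L + L*r)
E(u) = -13 - 5*u (E(u) = (-7 - 6*(1 + u)) + u = (-7 + (-6 - 6*u)) + u = (-13 - 6*u) + u = -13 - 5*u)
(E(-341) + t) + g(227) = ((-13 - 5*(-341)) + 308653) - 21 = ((-13 + 1705) + 308653) - 21 = (1692 + 308653) - 21 = 310345 - 21 = 310324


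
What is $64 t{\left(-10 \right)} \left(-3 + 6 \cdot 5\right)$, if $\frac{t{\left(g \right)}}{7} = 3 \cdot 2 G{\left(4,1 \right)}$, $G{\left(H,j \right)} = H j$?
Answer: $290304$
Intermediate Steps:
$t{\left(g \right)} = 168$ ($t{\left(g \right)} = 7 \cdot 3 \cdot 2 \cdot 4 \cdot 1 = 7 \cdot 6 \cdot 4 = 7 \cdot 24 = 168$)
$64 t{\left(-10 \right)} \left(-3 + 6 \cdot 5\right) = 64 \cdot 168 \left(-3 + 6 \cdot 5\right) = 10752 \left(-3 + 30\right) = 10752 \cdot 27 = 290304$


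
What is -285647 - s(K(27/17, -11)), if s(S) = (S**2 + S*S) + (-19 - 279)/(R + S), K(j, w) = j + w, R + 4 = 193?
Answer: -252186053625/882317 ≈ -2.8582e+5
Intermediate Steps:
R = 189 (R = -4 + 193 = 189)
s(S) = -298/(189 + S) + 2*S**2 (s(S) = (S**2 + S*S) + (-19 - 279)/(189 + S) = (S**2 + S**2) - 298/(189 + S) = 2*S**2 - 298/(189 + S) = -298/(189 + S) + 2*S**2)
-285647 - s(K(27/17, -11)) = -285647 - 2*(-149 + (27/17 - 11)**3 + 189*(27/17 - 11)**2)/(189 + (27/17 - 11)) = -285647 - 2*(-149 + (-160/17)**3 + 189*(-160/17)**2)/(189 - 160/17) = -285647 - 2*(-149 - 4096000/4913 + 189*(25600/289))/3053/17 = -285647 - 2*17*(-149 - 4096000/4913 + 4838400/289)/3053 = -285647 - 2*17*77424763/(3053*4913) = -285647 - 1*154849526/882317 = -285647 - 154849526/882317 = -252186053625/882317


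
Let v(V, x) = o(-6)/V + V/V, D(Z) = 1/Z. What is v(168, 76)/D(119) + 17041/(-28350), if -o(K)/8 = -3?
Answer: 3838559/28350 ≈ 135.40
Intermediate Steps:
o(K) = 24 (o(K) = -8*(-3) = 24)
v(V, x) = 1 + 24/V (v(V, x) = 24/V + V/V = 24/V + 1 = 1 + 24/V)
v(168, 76)/D(119) + 17041/(-28350) = ((24 + 168)/168)/(1/119) + 17041/(-28350) = ((1/168)*192)/(1/119) + 17041*(-1/28350) = (8/7)*119 - 17041/28350 = 136 - 17041/28350 = 3838559/28350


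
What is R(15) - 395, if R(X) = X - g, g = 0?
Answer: -380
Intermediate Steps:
R(X) = X (R(X) = X - 1*0 = X + 0 = X)
R(15) - 395 = 15 - 395 = -380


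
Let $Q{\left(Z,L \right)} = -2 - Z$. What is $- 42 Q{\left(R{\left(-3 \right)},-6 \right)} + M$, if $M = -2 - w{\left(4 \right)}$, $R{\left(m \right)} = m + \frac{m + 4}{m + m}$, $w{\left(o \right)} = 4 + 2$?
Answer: $-57$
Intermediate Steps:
$w{\left(o \right)} = 6$
$R{\left(m \right)} = m + \frac{4 + m}{2 m}$
$M = -8$ ($M = -2 - 6 = -8$)
$- 42 Q{\left(R{\left(-3 \right)},-6 \right)} + M = - 42 \left(-2 - \left(\frac{1}{2} - 3 + \frac{2}{-3}\right)\right) - 8 = - 42 \left(-2 - \left(\frac{1}{2} - 3 + 2 \left(- \frac{1}{3}\right)\right)\right) - 8 = - 42 \left(-2 - \left(\frac{1}{2} - 3 - \frac{2}{3}\right)\right) - 8 = - 42 \left(-2 - - \frac{19}{6}\right) - 8 = - 42 \left(-2 + \frac{19}{6}\right) - 8 = \left(-42\right) \frac{7}{6} - 8 = -49 - 8 = -57$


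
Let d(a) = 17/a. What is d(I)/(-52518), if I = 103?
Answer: -17/5409354 ≈ -3.1427e-6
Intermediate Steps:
d(I)/(-52518) = (17/103)/(-52518) = (17*(1/103))*(-1/52518) = (17/103)*(-1/52518) = -17/5409354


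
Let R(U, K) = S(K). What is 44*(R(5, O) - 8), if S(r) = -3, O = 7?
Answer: -484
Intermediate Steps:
R(U, K) = -3
44*(R(5, O) - 8) = 44*(-3 - 8) = 44*(-11) = -484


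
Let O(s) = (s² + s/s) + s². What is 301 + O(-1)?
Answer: 304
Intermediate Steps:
O(s) = 1 + 2*s² (O(s) = (s² + 1) + s² = (1 + s²) + s² = 1 + 2*s²)
301 + O(-1) = 301 + (1 + 2*(-1)²) = 301 + (1 + 2*1) = 301 + (1 + 2) = 301 + 3 = 304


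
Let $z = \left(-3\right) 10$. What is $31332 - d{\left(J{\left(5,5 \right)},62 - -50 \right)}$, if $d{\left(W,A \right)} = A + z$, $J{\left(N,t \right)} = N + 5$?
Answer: $31250$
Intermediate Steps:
$z = -30$
$J{\left(N,t \right)} = 5 + N$
$d{\left(W,A \right)} = -30 + A$ ($d{\left(W,A \right)} = A - 30 = -30 + A$)
$31332 - d{\left(J{\left(5,5 \right)},62 - -50 \right)} = 31332 - \left(-30 + \left(62 - -50\right)\right) = 31332 - \left(-30 + \left(62 + 50\right)\right) = 31332 - \left(-30 + 112\right) = 31332 - 82 = 31250$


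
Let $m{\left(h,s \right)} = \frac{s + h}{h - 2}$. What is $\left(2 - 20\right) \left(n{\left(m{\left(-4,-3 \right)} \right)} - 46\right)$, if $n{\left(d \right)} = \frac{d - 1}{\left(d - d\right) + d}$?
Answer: $\frac{5778}{7} \approx 825.43$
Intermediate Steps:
$m{\left(h,s \right)} = \frac{h + s}{-2 + h}$
$n{\left(d \right)} = \frac{-1 + d}{d}$ ($n{\left(d \right)} = \frac{-1 + d}{0 + d} = \frac{-1 + d}{d}$)
$\left(2 - 20\right) \left(n{\left(m{\left(-4,-3 \right)} \right)} - 46\right) = \left(2 - 20\right) \left(\frac{-1 + \frac{-4 - 3}{-2 - 4}}{\frac{1}{-2 - 4} \left(-4 - 3\right)} - 46\right) = \left(2 - 20\right) \left(\frac{-1 + \frac{1}{-6} \left(-7\right)}{\frac{1}{-6} \left(-7\right)} - 46\right) = - 18 \left(\frac{-1 - - \frac{7}{6}}{\left(- \frac{1}{6}\right) \left(-7\right)} - 46\right) = - 18 \left(\frac{-1 + \frac{7}{6}}{\frac{7}{6}} - 46\right) = - 18 \left(\frac{6}{7} \cdot \frac{1}{6} - 46\right) = - 18 \left(\frac{1}{7} - 46\right) = \left(-18\right) \left(- \frac{321}{7}\right) = \frac{5778}{7}$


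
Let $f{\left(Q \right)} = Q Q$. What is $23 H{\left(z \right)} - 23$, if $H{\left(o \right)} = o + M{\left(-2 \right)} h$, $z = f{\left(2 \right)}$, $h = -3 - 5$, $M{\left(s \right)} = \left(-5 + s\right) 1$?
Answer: $1357$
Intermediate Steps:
$f{\left(Q \right)} = Q^{2}$
$M{\left(s \right)} = -5 + s$
$h = -8$
$z = 4$ ($z = 2^{2} = 4$)
$H{\left(o \right)} = 56 + o$ ($H{\left(o \right)} = o + \left(-5 - 2\right) \left(-8\right) = o - -56 = o + 56 = 56 + o$)
$23 H{\left(z \right)} - 23 = 23 \left(56 + 4\right) - 23 = 23 \cdot 60 - 23 = 1380 - 23 = 1357$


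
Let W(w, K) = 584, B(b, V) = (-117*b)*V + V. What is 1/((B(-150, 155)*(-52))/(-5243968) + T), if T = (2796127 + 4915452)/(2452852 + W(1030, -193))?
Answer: 804108742128/24219058169227 ≈ 0.033201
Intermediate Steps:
B(b, V) = V - 117*V*b (B(b, V) = -117*V*b + V = V - 117*V*b)
T = 7711579/2453436 (T = (2796127 + 4915452)/(2452852 + 584) = 7711579/2453436 ≈ 3.1432)
1/((B(-150, 155)*(-52))/(-5243968) + T) = 1/(((155*(1 - 117*(-150)))*(-52))/(-5243968) + 7711579/2453436) = 1/(((155*(1 + 17550))*(-52))*(-1/5243968) + 7711579/2453436) = 1/(((155*17551)*(-52))*(-1/5243968) + 7711579/2453436) = 1/((2720405*(-52))*(-1/5243968) + 7711579/2453436) = 1/(-141461060*(-1/5243968) + 7711579/2453436) = 1/(35365265/1310992 + 7711579/2453436) = 1/(24219058169227/804108742128) = 804108742128/24219058169227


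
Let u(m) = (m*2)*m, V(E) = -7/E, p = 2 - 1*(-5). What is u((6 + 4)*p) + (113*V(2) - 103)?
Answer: 18603/2 ≈ 9301.5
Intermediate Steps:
p = 7 (p = 2 + 5 = 7)
u(m) = 2*m**2 (u(m) = (2*m)*m = 2*m**2)
u((6 + 4)*p) + (113*V(2) - 103) = 2*((6 + 4)*7)**2 + (113*(-7/2) - 103) = 2*(10*7)**2 + (113*(-7*1/2) - 103) = 2*70**2 + (113*(-7/2) - 103) = 2*4900 + (-791/2 - 103) = 9800 - 997/2 = 18603/2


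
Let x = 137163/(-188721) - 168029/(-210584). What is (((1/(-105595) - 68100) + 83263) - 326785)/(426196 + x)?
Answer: -33531459569593053816/45859972424646935905 ≈ -0.73117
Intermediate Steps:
x = 72468403/1019015976 (x = 137163*(-1/188721) - 168029*(-1/210584) = -3517/4839 + 168029/210584 = 72468403/1019015976 ≈ 0.071116)
(((1/(-105595) - 68100) + 83263) - 326785)/(426196 + x) = (((1/(-105595) - 68100) + 83263) - 326785)/(426196 + 72468403/1019015976) = (((-1/105595 - 68100) + 83263) - 326785)/(434300605375699/1019015976) = ((-7191019501/105595 + 83263) - 326785)*(1019015976/434300605375699) = (1601136984/105595 - 326785)*(1019015976/434300605375699) = -32905725091/105595*1019015976/434300605375699 = -33531459569593053816/45859972424646935905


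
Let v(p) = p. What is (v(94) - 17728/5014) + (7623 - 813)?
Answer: 17299464/2507 ≈ 6900.5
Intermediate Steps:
(v(94) - 17728/5014) + (7623 - 813) = (94 - 17728/5014) + (7623 - 813) = (94 - 17728*1/5014) + 6810 = (94 - 8864/2507) + 6810 = 226794/2507 + 6810 = 17299464/2507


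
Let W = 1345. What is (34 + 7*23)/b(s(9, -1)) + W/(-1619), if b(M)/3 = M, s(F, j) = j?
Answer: -106580/1619 ≈ -65.831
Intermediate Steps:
b(M) = 3*M
(34 + 7*23)/b(s(9, -1)) + W/(-1619) = (34 + 7*23)/((3*(-1))) + 1345/(-1619) = (34 + 161)/(-3) + 1345*(-1/1619) = 195*(-⅓) - 1345/1619 = -65 - 1345/1619 = -106580/1619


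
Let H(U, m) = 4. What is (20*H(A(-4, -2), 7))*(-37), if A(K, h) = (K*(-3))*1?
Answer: -2960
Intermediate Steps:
A(K, h) = -3*K (A(K, h) = -3*K*1 = -3*K)
(20*H(A(-4, -2), 7))*(-37) = (20*4)*(-37) = 80*(-37) = -2960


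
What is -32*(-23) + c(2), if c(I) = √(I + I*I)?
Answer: 736 + √6 ≈ 738.45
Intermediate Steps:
c(I) = √(I + I²)
-32*(-23) + c(2) = -32*(-23) + √(2*(1 + 2)) = 736 + √(2*3) = 736 + √6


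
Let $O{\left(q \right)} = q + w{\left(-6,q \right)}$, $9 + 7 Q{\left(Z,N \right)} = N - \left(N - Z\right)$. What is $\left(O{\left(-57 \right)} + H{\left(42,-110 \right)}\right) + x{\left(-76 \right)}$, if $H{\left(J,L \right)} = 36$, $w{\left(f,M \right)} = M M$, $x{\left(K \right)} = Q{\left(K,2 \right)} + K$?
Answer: $\frac{21979}{7} \approx 3139.9$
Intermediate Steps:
$Q{\left(Z,N \right)} = - \frac{9}{7} + \frac{Z}{7}$ ($Q{\left(Z,N \right)} = - \frac{9}{7} + \frac{N - \left(N - Z\right)}{7} = - \frac{9}{7} + \frac{Z}{7}$)
$x{\left(K \right)} = - \frac{9}{7} + \frac{8 K}{7}$ ($x{\left(K \right)} = \left(- \frac{9}{7} + \frac{K}{7}\right) + K = - \frac{9}{7} + \frac{8 K}{7}$)
$w{\left(f,M \right)} = M^{2}$
$O{\left(q \right)} = q + q^{2}$
$\left(O{\left(-57 \right)} + H{\left(42,-110 \right)}\right) + x{\left(-76 \right)} = \left(- 57 \left(1 - 57\right) + 36\right) + \left(- \frac{9}{7} + \frac{8}{7} \left(-76\right)\right) = \left(\left(-57\right) \left(-56\right) + 36\right) - \frac{617}{7} = \left(3192 + 36\right) - \frac{617}{7} = 3228 - \frac{617}{7} = \frac{21979}{7}$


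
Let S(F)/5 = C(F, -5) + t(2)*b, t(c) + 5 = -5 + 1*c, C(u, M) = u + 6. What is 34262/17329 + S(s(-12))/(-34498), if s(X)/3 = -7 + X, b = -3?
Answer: 1184309891/597815842 ≈ 1.9811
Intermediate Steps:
C(u, M) = 6 + u
s(X) = -21 + 3*X (s(X) = 3*(-7 + X) = -21 + 3*X)
t(c) = -10 + c (t(c) = -5 + (-5 + 1*c) = -5 + (-5 + c) = -10 + c)
S(F) = 150 + 5*F (S(F) = 5*((6 + F) + (-10 + 2)*(-3)) = 5*((6 + F) - 8*(-3)) = 5*((6 + F) + 24) = 5*(30 + F) = 150 + 5*F)
34262/17329 + S(s(-12))/(-34498) = 34262/17329 + (150 + 5*(-21 + 3*(-12)))/(-34498) = 34262*(1/17329) + (150 + 5*(-21 - 36))*(-1/34498) = 34262/17329 + (150 + 5*(-57))*(-1/34498) = 34262/17329 + (150 - 285)*(-1/34498) = 34262/17329 - 135*(-1/34498) = 34262/17329 + 135/34498 = 1184309891/597815842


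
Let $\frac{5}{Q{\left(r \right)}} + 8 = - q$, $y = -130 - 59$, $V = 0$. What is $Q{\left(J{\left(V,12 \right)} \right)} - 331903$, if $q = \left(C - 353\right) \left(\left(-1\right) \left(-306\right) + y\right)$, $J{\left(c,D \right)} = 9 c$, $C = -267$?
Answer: $- \frac{24073588391}{72532} \approx -3.319 \cdot 10^{5}$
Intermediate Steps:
$y = -189$
$q = -72540$ ($q = \left(-267 - 353\right) \left(\left(-1\right) \left(-306\right) - 189\right) = - 620 \left(306 - 189\right) = \left(-620\right) 117 = -72540$)
$Q{\left(r \right)} = \frac{5}{72532}$ ($Q{\left(r \right)} = \frac{5}{-8 - -72540} = \frac{5}{-8 + 72540} = \frac{5}{72532}$)
$Q{\left(J{\left(V,12 \right)} \right)} - 331903 = \frac{5}{72532} - 331903 = - \frac{24073588391}{72532}$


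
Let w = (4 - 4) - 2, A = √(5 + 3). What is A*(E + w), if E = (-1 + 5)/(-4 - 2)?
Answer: -16*√2/3 ≈ -7.5425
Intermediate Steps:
A = 2*√2 (A = √8 = 2*√2 ≈ 2.8284)
E = -⅔ (E = 4/(-6) = 4*(-⅙) = -⅔ ≈ -0.66667)
w = -2 (w = 0 - 2 = -2)
A*(E + w) = (2*√2)*(-⅔ - 2) = (2*√2)*(-8/3) = -16*√2/3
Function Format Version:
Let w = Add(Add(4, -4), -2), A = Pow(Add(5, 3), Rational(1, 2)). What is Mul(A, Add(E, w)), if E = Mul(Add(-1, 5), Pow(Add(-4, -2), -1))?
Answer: Mul(Rational(-16, 3), Pow(2, Rational(1, 2))) ≈ -7.5425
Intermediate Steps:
A = Mul(2, Pow(2, Rational(1, 2))) (A = Pow(8, Rational(1, 2)) = Mul(2, Pow(2, Rational(1, 2))) ≈ 2.8284)
E = Rational(-2, 3) (E = Mul(4, Pow(-6, -1)) = Mul(4, Rational(-1, 6)) = Rational(-2, 3) ≈ -0.66667)
w = -2 (w = Add(0, -2) = -2)
Mul(A, Add(E, w)) = Mul(Mul(2, Pow(2, Rational(1, 2))), Add(Rational(-2, 3), -2)) = Mul(Mul(2, Pow(2, Rational(1, 2))), Rational(-8, 3)) = Mul(Rational(-16, 3), Pow(2, Rational(1, 2)))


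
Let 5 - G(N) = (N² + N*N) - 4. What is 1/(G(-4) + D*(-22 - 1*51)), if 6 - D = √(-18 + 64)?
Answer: 461/32613 + 73*√46/32613 ≈ 0.029317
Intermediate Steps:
D = 6 - √46 (D = 6 - √(-18 + 64) = 6 - √46 ≈ -0.78233)
G(N) = 9 - 2*N² (G(N) = 5 - ((N² + N*N) - 4) = 5 - ((N² + N²) - 4) = 5 - (2*N² - 4) = 5 - (-4 + 2*N²) = 5 + (4 - 2*N²) = 9 - 2*N²)
1/(G(-4) + D*(-22 - 1*51)) = 1/((9 - 2*(-4)²) + (6 - √46)*(-22 - 1*51)) = 1/((9 - 2*16) + (6 - √46)*(-22 - 51)) = 1/((9 - 32) + (6 - √46)*(-73)) = 1/(-23 + (-438 + 73*√46)) = 1/(-461 + 73*√46)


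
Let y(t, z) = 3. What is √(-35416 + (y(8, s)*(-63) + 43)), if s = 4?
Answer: I*√35562 ≈ 188.58*I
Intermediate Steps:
√(-35416 + (y(8, s)*(-63) + 43)) = √(-35416 + (3*(-63) + 43)) = √(-35416 + (-189 + 43)) = √(-35416 - 146) = √(-35562) = I*√35562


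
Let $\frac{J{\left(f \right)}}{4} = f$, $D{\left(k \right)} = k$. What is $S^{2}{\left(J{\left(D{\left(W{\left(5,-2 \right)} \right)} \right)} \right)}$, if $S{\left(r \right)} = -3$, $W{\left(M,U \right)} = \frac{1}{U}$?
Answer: $9$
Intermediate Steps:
$J{\left(f \right)} = 4 f$
$S^{2}{\left(J{\left(D{\left(W{\left(5,-2 \right)} \right)} \right)} \right)} = \left(-3\right)^{2} = 9$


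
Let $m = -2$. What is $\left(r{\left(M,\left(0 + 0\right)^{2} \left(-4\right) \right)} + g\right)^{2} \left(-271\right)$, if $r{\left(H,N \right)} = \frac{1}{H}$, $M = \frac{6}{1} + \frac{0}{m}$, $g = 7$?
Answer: $- \frac{501079}{36} \approx -13919.0$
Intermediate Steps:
$M = 6$ ($M = \frac{6}{1} + \frac{0}{-2} = 6 \cdot 1 + 0 \left(- \frac{1}{2}\right) = 6 + 0 = 6$)
$\left(r{\left(M,\left(0 + 0\right)^{2} \left(-4\right) \right)} + g\right)^{2} \left(-271\right) = \left(\frac{1}{6} + 7\right)^{2} \left(-271\right) = \left(\frac{43}{6}\right)^{2} \left(-271\right) = \frac{1849}{36} \left(-271\right) = - \frac{501079}{36}$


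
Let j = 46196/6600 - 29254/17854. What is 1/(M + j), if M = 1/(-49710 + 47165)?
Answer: 7497340950/40189410947 ≈ 0.18655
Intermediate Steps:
M = -1/2545 (M = 1/(-2545) = -1/2545 ≈ -0.00039293)
j = 78963373/14729550 (j = 46196*(1/6600) - 29254*1/17854 = 11549/1650 - 14627/8927 = 78963373/14729550 ≈ 5.3609)
1/(M + j) = 1/(-1/2545 + 78963373/14729550) = 1/(40189410947/7497340950) = 7497340950/40189410947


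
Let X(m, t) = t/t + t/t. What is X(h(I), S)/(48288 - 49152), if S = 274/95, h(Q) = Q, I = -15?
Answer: -1/432 ≈ -0.0023148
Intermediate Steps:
S = 274/95 (S = 274*(1/95) = 274/95 ≈ 2.8842)
X(m, t) = 2 (X(m, t) = 1 + 1 = 2)
X(h(I), S)/(48288 - 49152) = 2/(48288 - 49152) = 2/(-864) = 2*(-1/864) = -1/432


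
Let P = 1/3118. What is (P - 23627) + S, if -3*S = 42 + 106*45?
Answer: -78670257/3118 ≈ -25231.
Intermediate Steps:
P = 1/3118 ≈ 0.00032072
S = -1604 (S = -(42 + 106*45)/3 = -(42 + 4770)/3 = -⅓*4812 = -1604)
(P - 23627) + S = (1/3118 - 23627) - 1604 = -73668985/3118 - 1604 = -78670257/3118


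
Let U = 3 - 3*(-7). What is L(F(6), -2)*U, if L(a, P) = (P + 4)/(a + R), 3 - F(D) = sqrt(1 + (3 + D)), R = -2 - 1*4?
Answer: 144 - 48*sqrt(10) ≈ -7.7893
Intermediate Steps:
R = -6 (R = -2 - 4 = -6)
F(D) = 3 - sqrt(4 + D) (F(D) = 3 - sqrt(1 + (3 + D)) = 3 - sqrt(4 + D))
L(a, P) = (4 + P)/(-6 + a) (L(a, P) = (P + 4)/(a - 6) = (4 + P)/(-6 + a))
U = 24 (U = 3 + 21 = 24)
L(F(6), -2)*U = ((4 - 2)/(-6 + (3 - sqrt(4 + 6))))*24 = (2/(-6 + (3 - sqrt(10))))*24 = (2/(-3 - sqrt(10)))*24 = 48/(-3 - sqrt(10))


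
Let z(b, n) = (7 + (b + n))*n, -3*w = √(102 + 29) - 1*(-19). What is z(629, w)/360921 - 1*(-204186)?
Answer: 221085033998/1082763 - 170*√131/295299 ≈ 2.0419e+5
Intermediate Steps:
w = -19/3 - √131/3 (w = -(√(102 + 29) - 1*(-19))/3 = -(√131 + 19)/3 = -(19 + √131)/3 = -19/3 - √131/3 ≈ -10.149)
z(b, n) = n*(7 + b + n) (z(b, n) = (7 + b + n)*n = n*(7 + b + n))
z(629, w)/360921 - 1*(-204186) = ((-19/3 - √131/3)*(7 + 629 + (-19/3 - √131/3)))/360921 - 1*(-204186) = ((-19/3 - √131/3)*(1889/3 - √131/3))*(1/360921) + 204186 = (-19/3 - √131/3)*(1889/3 - √131/3)/360921 + 204186 = 204186 + (-19/3 - √131/3)*(1889/3 - √131/3)/360921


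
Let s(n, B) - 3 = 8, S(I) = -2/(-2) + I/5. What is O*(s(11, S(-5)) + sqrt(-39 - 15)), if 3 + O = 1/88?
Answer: -263/8 - 789*I*sqrt(6)/88 ≈ -32.875 - 21.962*I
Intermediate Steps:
S(I) = 1 + I/5 (S(I) = -2*(-1/2) + I*(1/5) = 1 + I/5)
s(n, B) = 11 (s(n, B) = 3 + 8 = 11)
O = -263/88 (O = -3 + 1/88 = -263/88 ≈ -2.9886)
O*(s(11, S(-5)) + sqrt(-39 - 15)) = -263*(11 + sqrt(-39 - 15))/88 = -263*(11 + sqrt(-54))/88 = -263*(11 + 3*I*sqrt(6))/88 = -263/8 - 789*I*sqrt(6)/88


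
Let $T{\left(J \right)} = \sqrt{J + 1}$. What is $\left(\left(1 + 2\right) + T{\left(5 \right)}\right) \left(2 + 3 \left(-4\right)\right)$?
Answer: $-30 - 10 \sqrt{6} \approx -54.495$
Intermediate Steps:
$T{\left(J \right)} = \sqrt{1 + J}$
$\left(\left(1 + 2\right) + T{\left(5 \right)}\right) \left(2 + 3 \left(-4\right)\right) = \left(\left(1 + 2\right) + \sqrt{1 + 5}\right) \left(2 + 3 \left(-4\right)\right) = \left(3 + \sqrt{6}\right) \left(2 - 12\right) = \left(3 + \sqrt{6}\right) \left(-10\right) = -30 - 10 \sqrt{6}$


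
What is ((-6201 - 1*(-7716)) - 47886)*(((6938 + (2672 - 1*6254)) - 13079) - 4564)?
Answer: 662502477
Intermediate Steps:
((-6201 - 1*(-7716)) - 47886)*(((6938 + (2672 - 1*6254)) - 13079) - 4564) = ((-6201 + 7716) - 47886)*(((6938 + (2672 - 6254)) - 13079) - 4564) = (1515 - 47886)*(((6938 - 3582) - 13079) - 4564) = -46371*((3356 - 13079) - 4564) = -46371*(-9723 - 4564) = -46371*(-14287) = 662502477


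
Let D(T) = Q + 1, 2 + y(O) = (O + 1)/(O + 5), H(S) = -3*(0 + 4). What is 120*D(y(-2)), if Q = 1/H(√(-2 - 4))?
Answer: 110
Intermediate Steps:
H(S) = -12 (H(S) = -3*4 = -12)
Q = -1/12 (Q = 1/(-12) = -1/12 ≈ -0.083333)
y(O) = -2 + (1 + O)/(5 + O) (y(O) = -2 + (O + 1)/(O + 5) = -2 + (1 + O)/(5 + O))
D(T) = 11/12 (D(T) = -1/12 + 1 = 11/12)
120*D(y(-2)) = 120*(11/12) = 110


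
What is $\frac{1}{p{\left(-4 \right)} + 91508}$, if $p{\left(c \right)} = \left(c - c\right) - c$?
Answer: $\frac{1}{91512} \approx 1.0928 \cdot 10^{-5}$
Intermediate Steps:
$p{\left(c \right)} = - c$ ($p{\left(c \right)} = 0 - c = - c$)
$\frac{1}{p{\left(-4 \right)} + 91508} = \frac{1}{\left(-1\right) \left(-4\right) + 91508} = \frac{1}{4 + 91508} = \frac{1}{91512}$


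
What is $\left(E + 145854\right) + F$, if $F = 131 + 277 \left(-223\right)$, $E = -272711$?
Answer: $-188497$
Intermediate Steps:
$F = -61640$ ($F = 131 - 61771 = -61640$)
$\left(E + 145854\right) + F = \left(-272711 + 145854\right) - 61640 = -126857 - 61640 = -188497$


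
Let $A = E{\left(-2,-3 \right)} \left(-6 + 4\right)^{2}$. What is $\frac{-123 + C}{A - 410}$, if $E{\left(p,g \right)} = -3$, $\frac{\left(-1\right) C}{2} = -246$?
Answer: $- \frac{369}{422} \approx -0.87441$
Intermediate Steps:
$C = 492$ ($C = \left(-2\right) \left(-246\right) = 492$)
$A = -12$ ($A = - 3 \left(-6 + 4\right)^{2} = - 3 \left(-2\right)^{2} = \left(-3\right) 4 = -12$)
$\frac{-123 + C}{A - 410} = \frac{-123 + 492}{-12 - 410} = \frac{369}{-422} = 369 \left(- \frac{1}{422}\right) = - \frac{369}{422}$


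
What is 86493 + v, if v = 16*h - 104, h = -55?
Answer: 85509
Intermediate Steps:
v = -984 (v = 16*(-55) - 104 = -880 - 104 = -984)
86493 + v = 86493 - 984 = 85509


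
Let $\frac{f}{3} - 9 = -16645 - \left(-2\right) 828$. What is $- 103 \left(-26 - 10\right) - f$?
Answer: $48648$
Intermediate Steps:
$f = -44940$ ($f = 27 + 3 \left(-16645 - \left(-2\right) 828\right) = 27 + 3 \left(-16645 - -1656\right) = 27 + 3 \left(-16645 + 1656\right) = 27 + 3 \left(-14989\right) = 27 - 44967 = -44940$)
$- 103 \left(-26 - 10\right) - f = - 103 \left(-26 - 10\right) - -44940 = \left(-103\right) \left(-36\right) + 44940 = 3708 + 44940 = 48648$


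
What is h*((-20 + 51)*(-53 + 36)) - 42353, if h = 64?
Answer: -76081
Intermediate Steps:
h*((-20 + 51)*(-53 + 36)) - 42353 = 64*((-20 + 51)*(-53 + 36)) - 42353 = 64*(31*(-17)) - 42353 = 64*(-527) - 42353 = -33728 - 42353 = -76081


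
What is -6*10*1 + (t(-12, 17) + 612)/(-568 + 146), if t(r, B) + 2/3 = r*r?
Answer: -39113/633 ≈ -61.790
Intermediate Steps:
t(r, B) = -⅔ + r² (t(r, B) = -⅔ + r*r = -⅔ + r²)
-6*10*1 + (t(-12, 17) + 612)/(-568 + 146) = -6*10*1 + ((-⅔ + (-12)²) + 612)/(-568 + 146) = -60*1 + ((-⅔ + 144) + 612)/(-422) = -60 + (430/3 + 612)*(-1/422) = -60 + (2266/3)*(-1/422) = -60 - 1133/633 = -39113/633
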